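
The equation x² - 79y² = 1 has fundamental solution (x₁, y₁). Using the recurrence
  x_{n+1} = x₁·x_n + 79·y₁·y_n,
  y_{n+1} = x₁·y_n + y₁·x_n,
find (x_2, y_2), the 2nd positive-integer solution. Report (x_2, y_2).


Step 1: Find the fundamental solution (x₁, y₁) of x² - 79y² = 1.
  Expand √79 as a continued fraction. a₀ = ⌊√79⌋ = 8; iterate m_{k+1} = d_k·a_k − m_k, d_{k+1} = (79 − m_{k+1}²)/d_k, a_{k+1} = ⌊(a₀ + m_{k+1})/d_{k+1}⌋ (starting m₀ = 0, d₀ = 1), with convergents p_k = a_k·p_{k-1} + p_{k-2}, q_k = a_k·q_{k-1} + q_{k-2} (p₋₁ = 1, q₋₁ = 0):
  k = 0: a₀ = 8; p₀/q₀ = 8/1; p₀² − 79·q₀² = 64 − 79 = -15.
  k = 1: m = 8, d = 15, a = ⌊(8 + 8)/15⌋ = 1; p/q = (1·8 + 1)/(1·1 + 0) = 9/1; p² − 79·q² = 81 − 79 = 2.
  k = 2: m = 7, d = 2, a = ⌊(8 + 7)/2⌋ = 7; p/q = (7·9 + 8)/(7·1 + 1) = 71/8; p² − 79·q² = 5041 − 5056 = -15.
  k = 3: m = 7, d = 15, a = ⌊(8 + 7)/15⌋ = 1; p/q = (1·71 + 9)/(1·8 + 1) = 80/9; p² − 79·q² = 6400 − 6399 = 1.
  The first convergent with p² − 79·q² = 1 gives the fundamental solution (x₁, y₁) = (80, 9).
Step 2: Apply the recurrence (x_{n+1}, y_{n+1}) = (x₁x_n + 79y₁y_n, x₁y_n + y₁x_n) repeatedly.
  From (x_1, y_1) = (80, 9): x_2 = 80·80 + 79·9·9 = 12799; y_2 = 80·9 + 9·80 = 1440.
Step 3: Verify x_2² - 79·y_2² = 163814401 - 163814400 = 1 (should be 1). ✓

(x_1, y_1) = (80, 9); (x_2, y_2) = (12799, 1440).


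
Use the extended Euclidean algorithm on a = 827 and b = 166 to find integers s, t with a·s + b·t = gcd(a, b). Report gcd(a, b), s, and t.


Euclidean algorithm on (827, 166) — divide until remainder is 0:
  827 = 4 · 166 + 163
  166 = 1 · 163 + 3
  163 = 54 · 3 + 1
  3 = 3 · 1 + 0
gcd(827, 166) = 1.
Track Bezout coefficients alongside the remainders: start with r₀ = 827 = a·1 + b·0 (s = 1, t = 0) and r₁ = 166 = a·0 + b·1 (s = 0, t = 1); each new remainder r_{k+1} = r_{k-1} − q_k·r_k inherits s_{k+1} = s_{k-1} − q_k·s_k, t_{k+1} = t_{k-1} − q_k·t_k, so r_k = a·s_k + b·t_k at every step:
  q = 4: r = 163, s = 1 − 4·0 = 1, t = 0 − 4·1 = -4  (check: 827·1 + 166·(-4) = 163)
  q = 1: r = 3, s = 0 − 1·1 = -1, t = 1 − 1·(-4) = 5  (check: 827·(-1) + 166·5 = 3)
  q = 54: r = 1, s = 1 − 54·(-1) = 55, t = -4 − 54·5 = -274  (check: 827·55 + 166·(-274) = 1)
The row with r = 1 (the gcd) gives the Bezout coefficients s = 55, t = -274.
Result: 827 · (55) + 166 · (-274) = 1.

gcd(827, 166) = 1; s = 55, t = -274 (check: 827·55 + 166·(-274) = 1).


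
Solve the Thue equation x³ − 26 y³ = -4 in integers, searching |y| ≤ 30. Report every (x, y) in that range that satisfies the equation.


The equation is x³ - 26y³ = -4. For fixed y, x³ = 26·y³ − 4, so a solution requires the RHS to be a perfect cube.
Strategy: iterate y from -30 to 30, compute RHS = 26·y³ − 4, and check whether it is a (positive or negative) perfect cube.
Check small values of y:
  y = 0: RHS = -4 is not a perfect cube.
  y = 1: RHS = 22 is not a perfect cube.
  y = -1: RHS = -30 is not a perfect cube.
  y = 2: RHS = 204 is not a perfect cube.
  y = -2: RHS = -212 is not a perfect cube.
  y = 3: RHS = 698 is not a perfect cube.
  y = -3: RHS = -706 is not a perfect cube.
Continuing the search up to |y| = 30 finds no solutions either.
No (x, y) in the scanned range satisfies the equation.

No integer solutions with |y| ≤ 30.


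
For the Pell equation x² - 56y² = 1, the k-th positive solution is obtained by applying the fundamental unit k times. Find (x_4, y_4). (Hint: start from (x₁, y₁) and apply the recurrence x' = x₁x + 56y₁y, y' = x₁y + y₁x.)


Step 1: Find the fundamental solution (x₁, y₁) of x² - 56y² = 1.
  Expand √56 as a continued fraction. a₀ = ⌊√56⌋ = 7; iterate m_{k+1} = d_k·a_k − m_k, d_{k+1} = (56 − m_{k+1}²)/d_k, a_{k+1} = ⌊(a₀ + m_{k+1})/d_{k+1}⌋ (starting m₀ = 0, d₀ = 1), with convergents p_k = a_k·p_{k-1} + p_{k-2}, q_k = a_k·q_{k-1} + q_{k-2} (p₋₁ = 1, q₋₁ = 0):
  k = 0: a₀ = 7; p₀/q₀ = 7/1; p₀² − 56·q₀² = 49 − 56 = -7.
  k = 1: m = 7, d = 7, a = ⌊(7 + 7)/7⌋ = 2; p/q = (2·7 + 1)/(2·1 + 0) = 15/2; p² − 56·q² = 225 − 224 = 1.
  The first convergent with p² − 56·q² = 1 gives the fundamental solution (x₁, y₁) = (15, 2).
Step 2: Apply the recurrence (x_{n+1}, y_{n+1}) = (x₁x_n + 56y₁y_n, x₁y_n + y₁x_n) repeatedly.
  From (x_1, y_1) = (15, 2): x_2 = 15·15 + 56·2·2 = 449; y_2 = 15·2 + 2·15 = 60.
  From (x_2, y_2) = (449, 60): x_3 = 15·449 + 56·2·60 = 13455; y_3 = 15·60 + 2·449 = 1798.
  From (x_3, y_3) = (13455, 1798): x_4 = 15·13455 + 56·2·1798 = 403201; y_4 = 15·1798 + 2·13455 = 53880.
Step 3: Verify x_4² - 56·y_4² = 162571046401 - 162571046400 = 1 (should be 1). ✓

(x_1, y_1) = (15, 2); (x_4, y_4) = (403201, 53880).


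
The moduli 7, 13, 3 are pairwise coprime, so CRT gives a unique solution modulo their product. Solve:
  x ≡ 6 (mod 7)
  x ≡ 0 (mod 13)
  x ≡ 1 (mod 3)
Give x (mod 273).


Moduli 7, 13, 3 are pairwise coprime; by CRT there is a unique solution modulo M = 7 · 13 · 3 = 273.
Solve pairwise, accumulating the modulus:
  Start with x ≡ 6 (mod 7).
  Combine with x ≡ 0 (mod 13): since gcd(7, 13) = 1, we get a unique residue mod 91.
    Write x = 6 + 7·t and substitute into x ≡ 0 (mod 13): 7·t ≡ 0 − 6 = -6 (mod 13).
    Reduce coefficients mod 13: 7·t ≡ 7 (mod 13).
    The inverse of 7 mod 13 is 2 (since 7·2 = 14 = 1·13 + 1), so t ≡ 2·7 = 14 ≡ 1 (mod 13).
    Then x = 6 + 7·1 = 13, valid modulo lcm(7, 13) = 91: x ≡ 13 (mod 91).
  Combine with x ≡ 1 (mod 3): since gcd(91, 3) = 1, we get a unique residue mod 273.
    Write x = 13 + 91·t and substitute into x ≡ 1 (mod 3): 91·t ≡ 1 − 13 = -12 (mod 3).
    Reduce coefficients mod 3: 1·t ≡ 0 (mod 3).
    So t ≡ 0 (mod 3).
    Then x = 13 + 91·0 = 13, valid modulo lcm(91, 3) = 273: x ≡ 13 (mod 273).
Verify: 13 mod 7 = 6 ✓, 13 mod 13 = 0 ✓, 13 mod 3 = 1 ✓.

x ≡ 13 (mod 273).


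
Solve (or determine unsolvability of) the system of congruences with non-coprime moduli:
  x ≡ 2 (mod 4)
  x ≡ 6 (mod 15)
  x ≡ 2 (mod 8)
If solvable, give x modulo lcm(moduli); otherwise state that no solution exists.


Moduli 4, 15, 8 are not pairwise coprime, so CRT works modulo lcm(m_i) when all pairwise compatibility conditions hold.
Pairwise compatibility: gcd(m_i, m_j) must divide a_i - a_j for every pair.
Merge one congruence at a time:
  Start: x ≡ 2 (mod 4).
  Combine with x ≡ 6 (mod 15): gcd(4, 15) = 1; 6 - 2 = 4, which IS divisible by 1, so compatible.
    Write x = 2 + 4·t and substitute into x ≡ 6 (mod 15): 4·t ≡ 6 − 2 = 4 (mod 15).
    The inverse of 4 mod 15 is 4 (since 4·4 = 16 = 1·15 + 1), so t ≡ 4·4 = 16 ≡ 1 (mod 15).
    Then x = 2 + 4·1 = 6, valid modulo lcm(4, 15) = 60: x ≡ 6 (mod 60).
  Combine with x ≡ 2 (mod 8): gcd(60, 8) = 4; 2 - 6 = -4, which IS divisible by 4, so compatible.
    Write x = 6 + 60·t and substitute into x ≡ 2 (mod 8): 60·t ≡ 2 − 6 = -4 (mod 8).
    Divide the congruence (and modulus) by g = 4: 15·t ≡ -1 (mod 2).
    Reduce coefficients mod 2: 1·t ≡ 1 (mod 2).
    So t ≡ 1 (mod 2).
    Then x = 6 + 60·1 = 66, valid modulo lcm(60, 8) = 120: x ≡ 66 (mod 120).
Verify: 66 mod 4 = 2, 66 mod 15 = 6, 66 mod 8 = 2.

x ≡ 66 (mod 120).


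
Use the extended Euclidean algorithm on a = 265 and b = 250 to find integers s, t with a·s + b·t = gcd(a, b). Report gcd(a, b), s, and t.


Euclidean algorithm on (265, 250) — divide until remainder is 0:
  265 = 1 · 250 + 15
  250 = 16 · 15 + 10
  15 = 1 · 10 + 5
  10 = 2 · 5 + 0
gcd(265, 250) = 5.
Track Bezout coefficients alongside the remainders: start with r₀ = 265 = a·1 + b·0 (s = 1, t = 0) and r₁ = 250 = a·0 + b·1 (s = 0, t = 1); each new remainder r_{k+1} = r_{k-1} − q_k·r_k inherits s_{k+1} = s_{k-1} − q_k·s_k, t_{k+1} = t_{k-1} − q_k·t_k, so r_k = a·s_k + b·t_k at every step:
  q = 1: r = 15, s = 1 − 1·0 = 1, t = 0 − 1·1 = -1  (check: 265·1 + 250·(-1) = 15)
  q = 16: r = 10, s = 0 − 16·1 = -16, t = 1 − 16·(-1) = 17  (check: 265·(-16) + 250·17 = 10)
  q = 1: r = 5, s = 1 − 1·(-16) = 17, t = -1 − 1·17 = -18  (check: 265·17 + 250·(-18) = 5)
The row with r = 5 (the gcd) gives the Bezout coefficients s = 17, t = -18.
Result: 265 · (17) + 250 · (-18) = 5.

gcd(265, 250) = 5; s = 17, t = -18 (check: 265·17 + 250·(-18) = 5).


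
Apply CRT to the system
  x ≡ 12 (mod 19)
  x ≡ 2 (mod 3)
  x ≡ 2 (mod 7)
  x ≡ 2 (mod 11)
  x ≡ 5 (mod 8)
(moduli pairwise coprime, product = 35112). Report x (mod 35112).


Product of moduli M = 19 · 3 · 7 · 11 · 8 = 35112.
Merge one congruence at a time:
  Start: x ≡ 12 (mod 19).
  Combine with x ≡ 2 (mod 3); new modulus lcm = 57.
    Write x = 12 + 19·t and substitute into x ≡ 2 (mod 3): 19·t ≡ 2 − 12 = -10 (mod 3).
    Reduce coefficients mod 3: 1·t ≡ 2 (mod 3).
    So t ≡ 2 (mod 3).
    Then x = 12 + 19·2 = 50, valid modulo lcm(19, 3) = 57: x ≡ 50 (mod 57).
  Combine with x ≡ 2 (mod 7); new modulus lcm = 399.
    Write x = 50 + 57·t and substitute into x ≡ 2 (mod 7): 57·t ≡ 2 − 50 = -48 (mod 7).
    Reduce coefficients mod 7: 1·t ≡ 1 (mod 7).
    So t ≡ 1 (mod 7).
    Then x = 50 + 57·1 = 107, valid modulo lcm(57, 7) = 399: x ≡ 107 (mod 399).
  Combine with x ≡ 2 (mod 11); new modulus lcm = 4389.
    Write x = 107 + 399·t and substitute into x ≡ 2 (mod 11): 399·t ≡ 2 − 107 = -105 (mod 11).
    Reduce coefficients mod 11: 3·t ≡ 5 (mod 11).
    The inverse of 3 mod 11 is 4 (since 3·4 = 12 = 1·11 + 1), so t ≡ 4·5 = 20 ≡ 9 (mod 11).
    Then x = 107 + 399·9 = 3698, valid modulo lcm(399, 11) = 4389: x ≡ 3698 (mod 4389).
  Combine with x ≡ 5 (mod 8); new modulus lcm = 35112.
    Write x = 3698 + 4389·t and substitute into x ≡ 5 (mod 8): 4389·t ≡ 5 − 3698 = -3693 (mod 8).
    Reduce coefficients mod 8: 5·t ≡ 3 (mod 8).
    The inverse of 5 mod 8 is 5 (since 5·5 = 25 = 3·8 + 1), so t ≡ 5·3 = 15 ≡ 7 (mod 8).
    Then x = 3698 + 4389·7 = 34421, valid modulo lcm(4389, 8) = 35112: x ≡ 34421 (mod 35112).
Verify against each original: 34421 mod 19 = 12, 34421 mod 3 = 2, 34421 mod 7 = 2, 34421 mod 11 = 2, 34421 mod 8 = 5.

x ≡ 34421 (mod 35112).


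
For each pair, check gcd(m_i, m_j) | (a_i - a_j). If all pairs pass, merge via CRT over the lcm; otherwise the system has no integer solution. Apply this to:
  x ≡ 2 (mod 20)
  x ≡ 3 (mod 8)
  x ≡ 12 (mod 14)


Moduli 20, 8, 14 are not pairwise coprime, so CRT works modulo lcm(m_i) when all pairwise compatibility conditions hold.
Pairwise compatibility: gcd(m_i, m_j) must divide a_i - a_j for every pair.
Merge one congruence at a time:
  Start: x ≡ 2 (mod 20).
  Combine with x ≡ 3 (mod 8): gcd(20, 8) = 4, and 3 - 2 = 1 is NOT divisible by 4.
    ⇒ system is inconsistent (no integer solution).

No solution (the system is inconsistent).


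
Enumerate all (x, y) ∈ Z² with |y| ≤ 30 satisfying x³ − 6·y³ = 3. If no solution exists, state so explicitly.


The equation is x³ - 6y³ = 3. For fixed y, x³ = 6·y³ + 3, so a solution requires the RHS to be a perfect cube.
Strategy: iterate y from -30 to 30, compute RHS = 6·y³ + 3, and check whether it is a (positive or negative) perfect cube.
Check small values of y:
  y = 0: RHS = 3 is not a perfect cube.
  y = 1: RHS = 9 is not a perfect cube.
  y = -1: RHS = -3 is not a perfect cube.
  y = 2: RHS = 51 is not a perfect cube.
  y = -2: RHS = -45 is not a perfect cube.
  y = 3: RHS = 165 is not a perfect cube.
  y = -3: RHS = -159 is not a perfect cube.
Continuing the search up to |y| = 30 finds no solutions either.
No (x, y) in the scanned range satisfies the equation.

No integer solutions with |y| ≤ 30.


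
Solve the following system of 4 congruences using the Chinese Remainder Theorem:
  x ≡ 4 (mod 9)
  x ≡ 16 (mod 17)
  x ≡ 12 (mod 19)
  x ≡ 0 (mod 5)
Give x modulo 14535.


Product of moduli M = 9 · 17 · 19 · 5 = 14535.
Merge one congruence at a time:
  Start: x ≡ 4 (mod 9).
  Combine with x ≡ 16 (mod 17); new modulus lcm = 153.
    Write x = 4 + 9·t and substitute into x ≡ 16 (mod 17): 9·t ≡ 16 − 4 = 12 (mod 17).
    The inverse of 9 mod 17 is 2 (since 9·2 = 18 = 1·17 + 1), so t ≡ 2·12 = 24 ≡ 7 (mod 17).
    Then x = 4 + 9·7 = 67, valid modulo lcm(9, 17) = 153: x ≡ 67 (mod 153).
  Combine with x ≡ 12 (mod 19); new modulus lcm = 2907.
    Write x = 67 + 153·t and substitute into x ≡ 12 (mod 19): 153·t ≡ 12 − 67 = -55 (mod 19).
    Reduce coefficients mod 19: 1·t ≡ 2 (mod 19).
    So t ≡ 2 (mod 19).
    Then x = 67 + 153·2 = 373, valid modulo lcm(153, 19) = 2907: x ≡ 373 (mod 2907).
  Combine with x ≡ 0 (mod 5); new modulus lcm = 14535.
    Write x = 373 + 2907·t and substitute into x ≡ 0 (mod 5): 2907·t ≡ 0 − 373 = -373 (mod 5).
    Reduce coefficients mod 5: 2·t ≡ 2 (mod 5).
    The inverse of 2 mod 5 is 3 (since 2·3 = 6 = 1·5 + 1), so t ≡ 3·2 = 6 ≡ 1 (mod 5).
    Then x = 373 + 2907·1 = 3280, valid modulo lcm(2907, 5) = 14535: x ≡ 3280 (mod 14535).
Verify against each original: 3280 mod 9 = 4, 3280 mod 17 = 16, 3280 mod 19 = 12, 3280 mod 5 = 0.

x ≡ 3280 (mod 14535).


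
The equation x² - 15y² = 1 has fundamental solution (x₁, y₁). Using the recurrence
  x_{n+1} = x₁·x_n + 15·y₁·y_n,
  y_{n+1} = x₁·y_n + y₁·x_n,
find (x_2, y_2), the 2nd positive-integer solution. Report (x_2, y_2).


Step 1: Find the fundamental solution (x₁, y₁) of x² - 15y² = 1.
  Expand √15 as a continued fraction. a₀ = ⌊√15⌋ = 3; iterate m_{k+1} = d_k·a_k − m_k, d_{k+1} = (15 − m_{k+1}²)/d_k, a_{k+1} = ⌊(a₀ + m_{k+1})/d_{k+1}⌋ (starting m₀ = 0, d₀ = 1), with convergents p_k = a_k·p_{k-1} + p_{k-2}, q_k = a_k·q_{k-1} + q_{k-2} (p₋₁ = 1, q₋₁ = 0):
  k = 0: a₀ = 3; p₀/q₀ = 3/1; p₀² − 15·q₀² = 9 − 15 = -6.
  k = 1: m = 3, d = 6, a = ⌊(3 + 3)/6⌋ = 1; p/q = (1·3 + 1)/(1·1 + 0) = 4/1; p² − 15·q² = 16 − 15 = 1.
  The first convergent with p² − 15·q² = 1 gives the fundamental solution (x₁, y₁) = (4, 1).
Step 2: Apply the recurrence (x_{n+1}, y_{n+1}) = (x₁x_n + 15y₁y_n, x₁y_n + y₁x_n) repeatedly.
  From (x_1, y_1) = (4, 1): x_2 = 4·4 + 15·1·1 = 31; y_2 = 4·1 + 1·4 = 8.
Step 3: Verify x_2² - 15·y_2² = 961 - 960 = 1 (should be 1). ✓

(x_1, y_1) = (4, 1); (x_2, y_2) = (31, 8).


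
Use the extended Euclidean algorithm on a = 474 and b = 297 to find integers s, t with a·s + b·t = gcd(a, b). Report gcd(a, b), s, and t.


Euclidean algorithm on (474, 297) — divide until remainder is 0:
  474 = 1 · 297 + 177
  297 = 1 · 177 + 120
  177 = 1 · 120 + 57
  120 = 2 · 57 + 6
  57 = 9 · 6 + 3
  6 = 2 · 3 + 0
gcd(474, 297) = 3.
Track Bezout coefficients alongside the remainders: start with r₀ = 474 = a·1 + b·0 (s = 1, t = 0) and r₁ = 297 = a·0 + b·1 (s = 0, t = 1); each new remainder r_{k+1} = r_{k-1} − q_k·r_k inherits s_{k+1} = s_{k-1} − q_k·s_k, t_{k+1} = t_{k-1} − q_k·t_k, so r_k = a·s_k + b·t_k at every step:
  q = 1: r = 177, s = 1 − 1·0 = 1, t = 0 − 1·1 = -1  (check: 474·1 + 297·(-1) = 177)
  q = 1: r = 120, s = 0 − 1·1 = -1, t = 1 − 1·(-1) = 2  (check: 474·(-1) + 297·2 = 120)
  q = 1: r = 57, s = 1 − 1·(-1) = 2, t = -1 − 1·2 = -3  (check: 474·2 + 297·(-3) = 57)
  q = 2: r = 6, s = -1 − 2·2 = -5, t = 2 − 2·(-3) = 8  (check: 474·(-5) + 297·8 = 6)
  q = 9: r = 3, s = 2 − 9·(-5) = 47, t = -3 − 9·8 = -75  (check: 474·47 + 297·(-75) = 3)
The row with r = 3 (the gcd) gives the Bezout coefficients s = 47, t = -75.
Result: 474 · (47) + 297 · (-75) = 3.

gcd(474, 297) = 3; s = 47, t = -75 (check: 474·47 + 297·(-75) = 3).


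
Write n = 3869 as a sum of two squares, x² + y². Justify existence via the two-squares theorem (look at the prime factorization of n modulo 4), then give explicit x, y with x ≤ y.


Step 1: Factor n = 3869 = 53 · 73.
Step 2: Check the mod-4 condition on each prime factor: 53 ≡ 1 (mod 4), exponent 1; 73 ≡ 1 (mod 4), exponent 1.
All primes ≡ 3 (mod 4) appear to even exponent (or don't appear), so by the two-squares theorem n IS expressible as a sum of two squares.
Step 3: Build a representation. Here n = 53 · 73 is a product of primes ≡ 1 (mod 4). Each prime p ≡ 1 (mod 4) is itself a sum of two squares; find a² by testing p − a² for a perfect square:
  53: 53 − 1² = 52, 53 − 2² = 49 = 7² ⇒ 53 = 2² + 7².
  73: 73 − 1² = 72, 73 − 2² = 69, 73 − 3² = 64 = 8² ⇒ 73 = 3² + 8².
  Combine using the Brahmagupta–Fibonacci identity (a² + b²)(c² + d²) = (ac − bd)² + (ad + bc)² = (ac + bd)² + (ad − bc)²:
  53 · 73 = 3869: from (2² + 7²)(3² + 8²), take (2·3 − 7·8, 2·8 + 7·3) = (6 − 56, 16 + 21) = (-50, 37); dropping signs (only squares matter) gives (50, 37); check 50² + 37² = 2500 + 1369 = 3869 ✓.
Step 4: Order so x ≤ y and verify: 37² + 50² = 1369 + 2500 = 3869 = n. ✓

n = 3869 = 37² + 50² (one valid representation with x ≤ y).


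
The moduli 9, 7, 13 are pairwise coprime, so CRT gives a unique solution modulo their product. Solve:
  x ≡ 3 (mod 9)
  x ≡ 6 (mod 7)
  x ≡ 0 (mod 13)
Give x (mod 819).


Moduli 9, 7, 13 are pairwise coprime; by CRT there is a unique solution modulo M = 9 · 7 · 13 = 819.
Solve pairwise, accumulating the modulus:
  Start with x ≡ 3 (mod 9).
  Combine with x ≡ 6 (mod 7): since gcd(9, 7) = 1, we get a unique residue mod 63.
    Write x = 3 + 9·t and substitute into x ≡ 6 (mod 7): 9·t ≡ 6 − 3 = 3 (mod 7).
    Reduce coefficients mod 7: 2·t ≡ 3 (mod 7).
    The inverse of 2 mod 7 is 4 (since 2·4 = 8 = 1·7 + 1), so t ≡ 4·3 = 12 ≡ 5 (mod 7).
    Then x = 3 + 9·5 = 48, valid modulo lcm(9, 7) = 63: x ≡ 48 (mod 63).
  Combine with x ≡ 0 (mod 13): since gcd(63, 13) = 1, we get a unique residue mod 819.
    Write x = 48 + 63·t and substitute into x ≡ 0 (mod 13): 63·t ≡ 0 − 48 = -48 (mod 13).
    Reduce coefficients mod 13: 11·t ≡ 4 (mod 13).
    The inverse of 11 mod 13 is 6 (since 11·6 = 66 = 5·13 + 1), so t ≡ 6·4 = 24 ≡ 11 (mod 13).
    Then x = 48 + 63·11 = 741, valid modulo lcm(63, 13) = 819: x ≡ 741 (mod 819).
Verify: 741 mod 9 = 3 ✓, 741 mod 7 = 6 ✓, 741 mod 13 = 0 ✓.

x ≡ 741 (mod 819).


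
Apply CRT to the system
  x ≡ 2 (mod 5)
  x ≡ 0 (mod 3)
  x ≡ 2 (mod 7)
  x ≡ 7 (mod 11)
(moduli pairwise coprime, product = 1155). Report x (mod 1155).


Product of moduli M = 5 · 3 · 7 · 11 = 1155.
Merge one congruence at a time:
  Start: x ≡ 2 (mod 5).
  Combine with x ≡ 0 (mod 3); new modulus lcm = 15.
    Write x = 2 + 5·t and substitute into x ≡ 0 (mod 3): 5·t ≡ 0 − 2 = -2 (mod 3).
    Reduce coefficients mod 3: 2·t ≡ 1 (mod 3).
    The inverse of 2 mod 3 is 2 (since 2·2 = 4 = 1·3 + 1), so t ≡ 2·1 = 2 ≡ 2 (mod 3).
    Then x = 2 + 5·2 = 12, valid modulo lcm(5, 3) = 15: x ≡ 12 (mod 15).
  Combine with x ≡ 2 (mod 7); new modulus lcm = 105.
    Write x = 12 + 15·t and substitute into x ≡ 2 (mod 7): 15·t ≡ 2 − 12 = -10 (mod 7).
    Reduce coefficients mod 7: 1·t ≡ 4 (mod 7).
    So t ≡ 4 (mod 7).
    Then x = 12 + 15·4 = 72, valid modulo lcm(15, 7) = 105: x ≡ 72 (mod 105).
  Combine with x ≡ 7 (mod 11); new modulus lcm = 1155.
    Write x = 72 + 105·t and substitute into x ≡ 7 (mod 11): 105·t ≡ 7 − 72 = -65 (mod 11).
    Reduce coefficients mod 11: 6·t ≡ 1 (mod 11).
    The inverse of 6 mod 11 is 2 (since 6·2 = 12 = 1·11 + 1), so t ≡ 2·1 = 2 ≡ 2 (mod 11).
    Then x = 72 + 105·2 = 282, valid modulo lcm(105, 11) = 1155: x ≡ 282 (mod 1155).
Verify against each original: 282 mod 5 = 2, 282 mod 3 = 0, 282 mod 7 = 2, 282 mod 11 = 7.

x ≡ 282 (mod 1155).


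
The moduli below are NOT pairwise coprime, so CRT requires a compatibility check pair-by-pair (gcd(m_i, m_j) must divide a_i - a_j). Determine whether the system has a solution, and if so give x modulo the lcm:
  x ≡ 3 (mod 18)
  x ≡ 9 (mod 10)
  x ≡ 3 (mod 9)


Moduli 18, 10, 9 are not pairwise coprime, so CRT works modulo lcm(m_i) when all pairwise compatibility conditions hold.
Pairwise compatibility: gcd(m_i, m_j) must divide a_i - a_j for every pair.
Merge one congruence at a time:
  Start: x ≡ 3 (mod 18).
  Combine with x ≡ 9 (mod 10): gcd(18, 10) = 2; 9 - 3 = 6, which IS divisible by 2, so compatible.
    Write x = 3 + 18·t and substitute into x ≡ 9 (mod 10): 18·t ≡ 9 − 3 = 6 (mod 10).
    Divide the congruence (and modulus) by g = 2: 9·t ≡ 3 (mod 5).
    Reduce coefficients mod 5: 4·t ≡ 3 (mod 5).
    The inverse of 4 mod 5 is 4 (since 4·4 = 16 = 3·5 + 1), so t ≡ 4·3 = 12 ≡ 2 (mod 5).
    Then x = 3 + 18·2 = 39, valid modulo lcm(18, 10) = 90: x ≡ 39 (mod 90).
  Combine with x ≡ 3 (mod 9): gcd(90, 9) = 9; 3 - 39 = -36, which IS divisible by 9, so compatible.
    Write x = 39 + 90·t and substitute into x ≡ 3 (mod 9): 90·t ≡ 3 − 39 = -36 (mod 9).
    Divide the congruence (and modulus) by g = 9: 10·t ≡ -4 (mod 1).
    Modulo 1 every t works; take t = 0.
    Then x = 39 + 90·0 = 39, valid modulo lcm(90, 9) = 90: x ≡ 39 (mod 90).
Verify: 39 mod 18 = 3, 39 mod 10 = 9, 39 mod 9 = 3.

x ≡ 39 (mod 90).


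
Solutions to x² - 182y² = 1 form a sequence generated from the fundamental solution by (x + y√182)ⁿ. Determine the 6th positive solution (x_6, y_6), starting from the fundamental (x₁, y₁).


Step 1: Find the fundamental solution (x₁, y₁) of x² - 182y² = 1.
  Expand √182 as a continued fraction. a₀ = ⌊√182⌋ = 13; iterate m_{k+1} = d_k·a_k − m_k, d_{k+1} = (182 − m_{k+1}²)/d_k, a_{k+1} = ⌊(a₀ + m_{k+1})/d_{k+1}⌋ (starting m₀ = 0, d₀ = 1), with convergents p_k = a_k·p_{k-1} + p_{k-2}, q_k = a_k·q_{k-1} + q_{k-2} (p₋₁ = 1, q₋₁ = 0):
  k = 0: a₀ = 13; p₀/q₀ = 13/1; p₀² − 182·q₀² = 169 − 182 = -13.
  k = 1: m = 13, d = 13, a = ⌊(13 + 13)/13⌋ = 2; p/q = (2·13 + 1)/(2·1 + 0) = 27/2; p² − 182·q² = 729 − 728 = 1.
  The first convergent with p² − 182·q² = 1 gives the fundamental solution (x₁, y₁) = (27, 2).
Step 2: Apply the recurrence (x_{n+1}, y_{n+1}) = (x₁x_n + 182y₁y_n, x₁y_n + y₁x_n) repeatedly.
  From (x_1, y_1) = (27, 2): x_2 = 27·27 + 182·2·2 = 1457; y_2 = 27·2 + 2·27 = 108.
  From (x_2, y_2) = (1457, 108): x_3 = 27·1457 + 182·2·108 = 78651; y_3 = 27·108 + 2·1457 = 5830.
  From (x_3, y_3) = (78651, 5830): x_4 = 27·78651 + 182·2·5830 = 4245697; y_4 = 27·5830 + 2·78651 = 314712.
  From (x_4, y_4) = (4245697, 314712): x_5 = 27·4245697 + 182·2·314712 = 229188987; y_5 = 27·314712 + 2·4245697 = 16988618.
  From (x_5, y_5) = (229188987, 16988618): x_6 = 27·229188987 + 182·2·16988618 = 12371959601; y_6 = 27·16988618 + 2·229188987 = 917070660.
Step 3: Verify x_6² - 182·y_6² = 153065384368776079201 - 153065384368776079200 = 1 (should be 1). ✓

(x_1, y_1) = (27, 2); (x_6, y_6) = (12371959601, 917070660).


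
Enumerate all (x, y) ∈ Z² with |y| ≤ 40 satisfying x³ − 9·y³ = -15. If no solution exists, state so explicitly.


The equation is x³ - 9y³ = -15. For fixed y, x³ = 9·y³ − 15, so a solution requires the RHS to be a perfect cube.
Strategy: iterate y from -40 to 40, compute RHS = 9·y³ − 15, and check whether it is a (positive or negative) perfect cube.
Check small values of y:
  y = 0: RHS = -15 is not a perfect cube.
  y = 1: RHS = -6 is not a perfect cube.
  y = -1: RHS = -24 is not a perfect cube.
  y = 2: RHS = 57 is not a perfect cube.
  y = -2: RHS = -87 is not a perfect cube.
  y = 3: RHS = 228 is not a perfect cube.
  y = -3: RHS = -258 is not a perfect cube.
Continuing the search up to |y| = 40 finds no solutions either.
No (x, y) in the scanned range satisfies the equation.

No integer solutions with |y| ≤ 40.


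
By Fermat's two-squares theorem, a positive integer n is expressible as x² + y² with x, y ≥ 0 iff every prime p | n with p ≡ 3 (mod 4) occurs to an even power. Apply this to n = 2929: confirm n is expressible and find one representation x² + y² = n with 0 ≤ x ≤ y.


Step 1: Factor n = 2929 = 29 · 101.
Step 2: Check the mod-4 condition on each prime factor: 29 ≡ 1 (mod 4), exponent 1; 101 ≡ 1 (mod 4), exponent 1.
All primes ≡ 3 (mod 4) appear to even exponent (or don't appear), so by the two-squares theorem n IS expressible as a sum of two squares.
Step 3: Build a representation. Here n = 29 · 101 is a product of primes ≡ 1 (mod 4). Each prime p ≡ 1 (mod 4) is itself a sum of two squares; find a² by testing p − a² for a perfect square:
  29: 29 − 1² = 28, 29 − 2² = 25 = 5² ⇒ 29 = 2² + 5².
  101: 101 − 1² = 100 = 10² ⇒ 101 = 1² + 10².
  Combine using the Brahmagupta–Fibonacci identity (a² + b²)(c² + d²) = (ac − bd)² + (ad + bc)² = (ac + bd)² + (ad − bc)²:
  29 · 101 = 2929: from (2² + 5²)(1² + 10²), take (2·1 − 5·10, 2·10 + 5·1) = (2 − 50, 20 + 5) = (-48, 25); dropping signs (only squares matter) gives (48, 25); check 48² + 25² = 2304 + 625 = 2929 ✓.
Step 4: Order so x ≤ y and verify: 25² + 48² = 625 + 2304 = 2929 = n. ✓

n = 2929 = 25² + 48² (one valid representation with x ≤ y).


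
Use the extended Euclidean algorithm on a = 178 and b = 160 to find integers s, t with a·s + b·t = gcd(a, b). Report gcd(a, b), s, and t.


Euclidean algorithm on (178, 160) — divide until remainder is 0:
  178 = 1 · 160 + 18
  160 = 8 · 18 + 16
  18 = 1 · 16 + 2
  16 = 8 · 2 + 0
gcd(178, 160) = 2.
Track Bezout coefficients alongside the remainders: start with r₀ = 178 = a·1 + b·0 (s = 1, t = 0) and r₁ = 160 = a·0 + b·1 (s = 0, t = 1); each new remainder r_{k+1} = r_{k-1} − q_k·r_k inherits s_{k+1} = s_{k-1} − q_k·s_k, t_{k+1} = t_{k-1} − q_k·t_k, so r_k = a·s_k + b·t_k at every step:
  q = 1: r = 18, s = 1 − 1·0 = 1, t = 0 − 1·1 = -1  (check: 178·1 + 160·(-1) = 18)
  q = 8: r = 16, s = 0 − 8·1 = -8, t = 1 − 8·(-1) = 9  (check: 178·(-8) + 160·9 = 16)
  q = 1: r = 2, s = 1 − 1·(-8) = 9, t = -1 − 1·9 = -10  (check: 178·9 + 160·(-10) = 2)
The row with r = 2 (the gcd) gives the Bezout coefficients s = 9, t = -10.
Result: 178 · (9) + 160 · (-10) = 2.

gcd(178, 160) = 2; s = 9, t = -10 (check: 178·9 + 160·(-10) = 2).


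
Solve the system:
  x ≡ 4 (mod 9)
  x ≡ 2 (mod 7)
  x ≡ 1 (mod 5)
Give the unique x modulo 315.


Moduli 9, 7, 5 are pairwise coprime; by CRT there is a unique solution modulo M = 9 · 7 · 5 = 315.
Solve pairwise, accumulating the modulus:
  Start with x ≡ 4 (mod 9).
  Combine with x ≡ 2 (mod 7): since gcd(9, 7) = 1, we get a unique residue mod 63.
    Write x = 4 + 9·t and substitute into x ≡ 2 (mod 7): 9·t ≡ 2 − 4 = -2 (mod 7).
    Reduce coefficients mod 7: 2·t ≡ 5 (mod 7).
    The inverse of 2 mod 7 is 4 (since 2·4 = 8 = 1·7 + 1), so t ≡ 4·5 = 20 ≡ 6 (mod 7).
    Then x = 4 + 9·6 = 58, valid modulo lcm(9, 7) = 63: x ≡ 58 (mod 63).
  Combine with x ≡ 1 (mod 5): since gcd(63, 5) = 1, we get a unique residue mod 315.
    Write x = 58 + 63·t and substitute into x ≡ 1 (mod 5): 63·t ≡ 1 − 58 = -57 (mod 5).
    Reduce coefficients mod 5: 3·t ≡ 3 (mod 5).
    The inverse of 3 mod 5 is 2 (since 3·2 = 6 = 1·5 + 1), so t ≡ 2·3 = 6 ≡ 1 (mod 5).
    Then x = 58 + 63·1 = 121, valid modulo lcm(63, 5) = 315: x ≡ 121 (mod 315).
Verify: 121 mod 9 = 4 ✓, 121 mod 7 = 2 ✓, 121 mod 5 = 1 ✓.

x ≡ 121 (mod 315).


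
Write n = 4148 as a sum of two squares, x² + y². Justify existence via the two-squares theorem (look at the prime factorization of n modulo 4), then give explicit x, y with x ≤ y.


Step 1: Factor n = 4148 = 2^2 · 17 · 61.
Step 2: Check the mod-4 condition on each prime factor: 2 = 2 (special); 17 ≡ 1 (mod 4), exponent 1; 61 ≡ 1 (mod 4), exponent 1.
All primes ≡ 3 (mod 4) appear to even exponent (or don't appear), so by the two-squares theorem n IS expressible as a sum of two squares.
Step 3: Build a representation. Group n = k² · m with k = 2 and m = 17 · 61 = 1037 (a product of primes ≡ 1 (mod 4)); a representation of m scales to one of n via (k·x)² + (k·y)² = k²(x² + y²). Each prime p ≡ 1 (mod 4) is itself a sum of two squares; find a² by testing p − a² for a perfect square:
  17: 17 − 1² = 16 = 4² ⇒ 17 = 1² + 4².
  61: 61 − 1² = 60, 61 − 2² = 57, 61 − 3² = 52, 61 − 4² = 45, 61 − 5² = 36 = 6² ⇒ 61 = 5² + 6².
  Combine using the Brahmagupta–Fibonacci identity (a² + b²)(c² + d²) = (ac − bd)² + (ad + bc)² = (ac + bd)² + (ad − bc)²:
  17 · 61 = 1037: from (1² + 4²)(5² + 6²), take (1·5 − 4·6, 1·6 + 4·5) = (5 − 24, 6 + 20) = (-19, 26); dropping signs (only squares matter) gives (19, 26); check 19² + 26² = 361 + 676 = 1037 ✓.
  Scale by k = 2: (2·19, 2·26) = (38, 52).
Step 4: Order so x ≤ y and verify: 38² + 52² = 1444 + 2704 = 4148 = n. ✓

n = 4148 = 38² + 52² (one valid representation with x ≤ y).


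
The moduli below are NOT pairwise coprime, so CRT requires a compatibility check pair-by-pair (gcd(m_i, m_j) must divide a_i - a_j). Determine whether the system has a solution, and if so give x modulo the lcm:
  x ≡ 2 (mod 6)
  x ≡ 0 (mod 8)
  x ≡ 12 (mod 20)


Moduli 6, 8, 20 are not pairwise coprime, so CRT works modulo lcm(m_i) when all pairwise compatibility conditions hold.
Pairwise compatibility: gcd(m_i, m_j) must divide a_i - a_j for every pair.
Merge one congruence at a time:
  Start: x ≡ 2 (mod 6).
  Combine with x ≡ 0 (mod 8): gcd(6, 8) = 2; 0 - 2 = -2, which IS divisible by 2, so compatible.
    Write x = 2 + 6·t and substitute into x ≡ 0 (mod 8): 6·t ≡ 0 − 2 = -2 (mod 8).
    Divide the congruence (and modulus) by g = 2: 3·t ≡ -1 (mod 4).
    Reduce coefficients mod 4: 3·t ≡ 3 (mod 4).
    The inverse of 3 mod 4 is 3 (since 3·3 = 9 = 2·4 + 1), so t ≡ 3·3 = 9 ≡ 1 (mod 4).
    Then x = 2 + 6·1 = 8, valid modulo lcm(6, 8) = 24: x ≡ 8 (mod 24).
  Combine with x ≡ 12 (mod 20): gcd(24, 20) = 4; 12 - 8 = 4, which IS divisible by 4, so compatible.
    Write x = 8 + 24·t and substitute into x ≡ 12 (mod 20): 24·t ≡ 12 − 8 = 4 (mod 20).
    Divide the congruence (and modulus) by g = 4: 6·t ≡ 1 (mod 5).
    Reduce coefficients mod 5: 1·t ≡ 1 (mod 5).
    So t ≡ 1 (mod 5).
    Then x = 8 + 24·1 = 32, valid modulo lcm(24, 20) = 120: x ≡ 32 (mod 120).
Verify: 32 mod 6 = 2, 32 mod 8 = 0, 32 mod 20 = 12.

x ≡ 32 (mod 120).


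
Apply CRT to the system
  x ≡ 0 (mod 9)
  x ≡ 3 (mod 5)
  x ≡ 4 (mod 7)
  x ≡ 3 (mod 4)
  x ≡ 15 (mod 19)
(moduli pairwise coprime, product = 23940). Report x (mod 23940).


Product of moduli M = 9 · 5 · 7 · 4 · 19 = 23940.
Merge one congruence at a time:
  Start: x ≡ 0 (mod 9).
  Combine with x ≡ 3 (mod 5); new modulus lcm = 45.
    Write x = 0 + 9·t and substitute into x ≡ 3 (mod 5): 9·t ≡ 3 − 0 = 3 (mod 5).
    Reduce coefficients mod 5: 4·t ≡ 3 (mod 5).
    The inverse of 4 mod 5 is 4 (since 4·4 = 16 = 3·5 + 1), so t ≡ 4·3 = 12 ≡ 2 (mod 5).
    Then x = 0 + 9·2 = 18, valid modulo lcm(9, 5) = 45: x ≡ 18 (mod 45).
  Combine with x ≡ 4 (mod 7); new modulus lcm = 315.
    Write x = 18 + 45·t and substitute into x ≡ 4 (mod 7): 45·t ≡ 4 − 18 = -14 (mod 7).
    Reduce coefficients mod 7: 3·t ≡ 0 (mod 7).
    The inverse of 3 mod 7 is 5 (since 3·5 = 15 = 2·7 + 1), so t ≡ 5·0 = 0 ≡ 0 (mod 7).
    Then x = 18 + 45·0 = 18, valid modulo lcm(45, 7) = 315: x ≡ 18 (mod 315).
  Combine with x ≡ 3 (mod 4); new modulus lcm = 1260.
    Write x = 18 + 315·t and substitute into x ≡ 3 (mod 4): 315·t ≡ 3 − 18 = -15 (mod 4).
    Reduce coefficients mod 4: 3·t ≡ 1 (mod 4).
    The inverse of 3 mod 4 is 3 (since 3·3 = 9 = 2·4 + 1), so t ≡ 3·1 = 3 ≡ 3 (mod 4).
    Then x = 18 + 315·3 = 963, valid modulo lcm(315, 4) = 1260: x ≡ 963 (mod 1260).
  Combine with x ≡ 15 (mod 19); new modulus lcm = 23940.
    Write x = 963 + 1260·t and substitute into x ≡ 15 (mod 19): 1260·t ≡ 15 − 963 = -948 (mod 19).
    Reduce coefficients mod 19: 6·t ≡ 2 (mod 19).
    The inverse of 6 mod 19 is 16 (since 6·16 = 96 = 5·19 + 1), so t ≡ 16·2 = 32 ≡ 13 (mod 19).
    Then x = 963 + 1260·13 = 17343, valid modulo lcm(1260, 19) = 23940: x ≡ 17343 (mod 23940).
Verify against each original: 17343 mod 9 = 0, 17343 mod 5 = 3, 17343 mod 7 = 4, 17343 mod 4 = 3, 17343 mod 19 = 15.

x ≡ 17343 (mod 23940).


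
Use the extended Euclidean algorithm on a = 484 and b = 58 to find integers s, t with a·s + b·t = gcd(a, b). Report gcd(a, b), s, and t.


Euclidean algorithm on (484, 58) — divide until remainder is 0:
  484 = 8 · 58 + 20
  58 = 2 · 20 + 18
  20 = 1 · 18 + 2
  18 = 9 · 2 + 0
gcd(484, 58) = 2.
Track Bezout coefficients alongside the remainders: start with r₀ = 484 = a·1 + b·0 (s = 1, t = 0) and r₁ = 58 = a·0 + b·1 (s = 0, t = 1); each new remainder r_{k+1} = r_{k-1} − q_k·r_k inherits s_{k+1} = s_{k-1} − q_k·s_k, t_{k+1} = t_{k-1} − q_k·t_k, so r_k = a·s_k + b·t_k at every step:
  q = 8: r = 20, s = 1 − 8·0 = 1, t = 0 − 8·1 = -8  (check: 484·1 + 58·(-8) = 20)
  q = 2: r = 18, s = 0 − 2·1 = -2, t = 1 − 2·(-8) = 17  (check: 484·(-2) + 58·17 = 18)
  q = 1: r = 2, s = 1 − 1·(-2) = 3, t = -8 − 1·17 = -25  (check: 484·3 + 58·(-25) = 2)
The row with r = 2 (the gcd) gives the Bezout coefficients s = 3, t = -25.
Result: 484 · (3) + 58 · (-25) = 2.

gcd(484, 58) = 2; s = 3, t = -25 (check: 484·3 + 58·(-25) = 2).


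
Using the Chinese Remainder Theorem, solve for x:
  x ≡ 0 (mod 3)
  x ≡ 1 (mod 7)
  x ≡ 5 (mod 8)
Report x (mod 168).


Moduli 3, 7, 8 are pairwise coprime; by CRT there is a unique solution modulo M = 3 · 7 · 8 = 168.
Solve pairwise, accumulating the modulus:
  Start with x ≡ 0 (mod 3).
  Combine with x ≡ 1 (mod 7): since gcd(3, 7) = 1, we get a unique residue mod 21.
    Write x = 0 + 3·t and substitute into x ≡ 1 (mod 7): 3·t ≡ 1 − 0 = 1 (mod 7).
    The inverse of 3 mod 7 is 5 (since 3·5 = 15 = 2·7 + 1), so t ≡ 5·1 = 5 ≡ 5 (mod 7).
    Then x = 0 + 3·5 = 15, valid modulo lcm(3, 7) = 21: x ≡ 15 (mod 21).
  Combine with x ≡ 5 (mod 8): since gcd(21, 8) = 1, we get a unique residue mod 168.
    Write x = 15 + 21·t and substitute into x ≡ 5 (mod 8): 21·t ≡ 5 − 15 = -10 (mod 8).
    Reduce coefficients mod 8: 5·t ≡ 6 (mod 8).
    The inverse of 5 mod 8 is 5 (since 5·5 = 25 = 3·8 + 1), so t ≡ 5·6 = 30 ≡ 6 (mod 8).
    Then x = 15 + 21·6 = 141, valid modulo lcm(21, 8) = 168: x ≡ 141 (mod 168).
Verify: 141 mod 3 = 0 ✓, 141 mod 7 = 1 ✓, 141 mod 8 = 5 ✓.

x ≡ 141 (mod 168).


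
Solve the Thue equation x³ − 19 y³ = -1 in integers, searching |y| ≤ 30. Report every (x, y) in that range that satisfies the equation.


The equation is x³ - 19y³ = -1. For fixed y, x³ = 19·y³ − 1, so a solution requires the RHS to be a perfect cube.
Strategy: iterate y from -30 to 30, compute RHS = 19·y³ − 1, and check whether it is a (positive or negative) perfect cube.
Check small values of y:
  y = 0: RHS = -1 = (-1)³ ⇒ x = -1 works.
  y = 1: RHS = 18 is not a perfect cube.
  y = -1: RHS = -20 is not a perfect cube.
  y = 2: RHS = 151 is not a perfect cube.
  y = -2: RHS = -153 is not a perfect cube.
  y = 3: RHS = 512 = (8)³ ⇒ x = 8 works.
  y = -3: RHS = -514 is not a perfect cube.
Continuing the search up to |y| = 30 finds no further solutions beyond those listed.
Collected solutions: (-1, 0), (8, 3).

Solutions (with |y| ≤ 30): (-1, 0), (8, 3).


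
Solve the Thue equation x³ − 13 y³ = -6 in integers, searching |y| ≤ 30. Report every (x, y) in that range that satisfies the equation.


The equation is x³ - 13y³ = -6. For fixed y, x³ = 13·y³ − 6, so a solution requires the RHS to be a perfect cube.
Strategy: iterate y from -30 to 30, compute RHS = 13·y³ − 6, and check whether it is a (positive or negative) perfect cube.
Check small values of y:
  y = 0: RHS = -6 is not a perfect cube.
  y = 1: RHS = 7 is not a perfect cube.
  y = -1: RHS = -19 is not a perfect cube.
  y = 2: RHS = 98 is not a perfect cube.
  y = -2: RHS = -110 is not a perfect cube.
  y = 3: RHS = 345 is not a perfect cube.
  y = -3: RHS = -357 is not a perfect cube.
Continuing the search up to |y| = 30 finds no solutions either.
No (x, y) in the scanned range satisfies the equation.

No integer solutions with |y| ≤ 30.


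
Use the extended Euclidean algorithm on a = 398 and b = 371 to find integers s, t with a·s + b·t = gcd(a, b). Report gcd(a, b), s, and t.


Euclidean algorithm on (398, 371) — divide until remainder is 0:
  398 = 1 · 371 + 27
  371 = 13 · 27 + 20
  27 = 1 · 20 + 7
  20 = 2 · 7 + 6
  7 = 1 · 6 + 1
  6 = 6 · 1 + 0
gcd(398, 371) = 1.
Track Bezout coefficients alongside the remainders: start with r₀ = 398 = a·1 + b·0 (s = 1, t = 0) and r₁ = 371 = a·0 + b·1 (s = 0, t = 1); each new remainder r_{k+1} = r_{k-1} − q_k·r_k inherits s_{k+1} = s_{k-1} − q_k·s_k, t_{k+1} = t_{k-1} − q_k·t_k, so r_k = a·s_k + b·t_k at every step:
  q = 1: r = 27, s = 1 − 1·0 = 1, t = 0 − 1·1 = -1  (check: 398·1 + 371·(-1) = 27)
  q = 13: r = 20, s = 0 − 13·1 = -13, t = 1 − 13·(-1) = 14  (check: 398·(-13) + 371·14 = 20)
  q = 1: r = 7, s = 1 − 1·(-13) = 14, t = -1 − 1·14 = -15  (check: 398·14 + 371·(-15) = 7)
  q = 2: r = 6, s = -13 − 2·14 = -41, t = 14 − 2·(-15) = 44  (check: 398·(-41) + 371·44 = 6)
  q = 1: r = 1, s = 14 − 1·(-41) = 55, t = -15 − 1·44 = -59  (check: 398·55 + 371·(-59) = 1)
The row with r = 1 (the gcd) gives the Bezout coefficients s = 55, t = -59.
Result: 398 · (55) + 371 · (-59) = 1.

gcd(398, 371) = 1; s = 55, t = -59 (check: 398·55 + 371·(-59) = 1).


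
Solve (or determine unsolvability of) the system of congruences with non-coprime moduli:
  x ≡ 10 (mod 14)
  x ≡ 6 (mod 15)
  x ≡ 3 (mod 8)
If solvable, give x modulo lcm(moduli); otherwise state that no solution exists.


Moduli 14, 15, 8 are not pairwise coprime, so CRT works modulo lcm(m_i) when all pairwise compatibility conditions hold.
Pairwise compatibility: gcd(m_i, m_j) must divide a_i - a_j for every pair.
Merge one congruence at a time:
  Start: x ≡ 10 (mod 14).
  Combine with x ≡ 6 (mod 15): gcd(14, 15) = 1; 6 - 10 = -4, which IS divisible by 1, so compatible.
    Write x = 10 + 14·t and substitute into x ≡ 6 (mod 15): 14·t ≡ 6 − 10 = -4 (mod 15).
    Reduce coefficients mod 15: 14·t ≡ 11 (mod 15).
    The inverse of 14 mod 15 is 14 (since 14·14 = 196 = 13·15 + 1), so t ≡ 14·11 = 154 ≡ 4 (mod 15).
    Then x = 10 + 14·4 = 66, valid modulo lcm(14, 15) = 210: x ≡ 66 (mod 210).
  Combine with x ≡ 3 (mod 8): gcd(210, 8) = 2, and 3 - 66 = -63 is NOT divisible by 2.
    ⇒ system is inconsistent (no integer solution).

No solution (the system is inconsistent).


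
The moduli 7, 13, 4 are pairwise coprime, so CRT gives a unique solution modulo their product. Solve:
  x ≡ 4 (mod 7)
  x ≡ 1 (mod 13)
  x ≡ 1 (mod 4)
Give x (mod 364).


Moduli 7, 13, 4 are pairwise coprime; by CRT there is a unique solution modulo M = 7 · 13 · 4 = 364.
Solve pairwise, accumulating the modulus:
  Start with x ≡ 4 (mod 7).
  Combine with x ≡ 1 (mod 13): since gcd(7, 13) = 1, we get a unique residue mod 91.
    Write x = 4 + 7·t and substitute into x ≡ 1 (mod 13): 7·t ≡ 1 − 4 = -3 (mod 13).
    Reduce coefficients mod 13: 7·t ≡ 10 (mod 13).
    The inverse of 7 mod 13 is 2 (since 7·2 = 14 = 1·13 + 1), so t ≡ 2·10 = 20 ≡ 7 (mod 13).
    Then x = 4 + 7·7 = 53, valid modulo lcm(7, 13) = 91: x ≡ 53 (mod 91).
  Combine with x ≡ 1 (mod 4): since gcd(91, 4) = 1, we get a unique residue mod 364.
    Write x = 53 + 91·t and substitute into x ≡ 1 (mod 4): 91·t ≡ 1 − 53 = -52 (mod 4).
    Reduce coefficients mod 4: 3·t ≡ 0 (mod 4).
    The inverse of 3 mod 4 is 3 (since 3·3 = 9 = 2·4 + 1), so t ≡ 3·0 = 0 ≡ 0 (mod 4).
    Then x = 53 + 91·0 = 53, valid modulo lcm(91, 4) = 364: x ≡ 53 (mod 364).
Verify: 53 mod 7 = 4 ✓, 53 mod 13 = 1 ✓, 53 mod 4 = 1 ✓.

x ≡ 53 (mod 364).


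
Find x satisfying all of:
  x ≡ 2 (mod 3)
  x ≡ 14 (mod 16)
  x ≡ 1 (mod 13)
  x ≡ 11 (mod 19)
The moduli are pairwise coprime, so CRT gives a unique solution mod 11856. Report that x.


Product of moduli M = 3 · 16 · 13 · 19 = 11856.
Merge one congruence at a time:
  Start: x ≡ 2 (mod 3).
  Combine with x ≡ 14 (mod 16); new modulus lcm = 48.
    Write x = 2 + 3·t and substitute into x ≡ 14 (mod 16): 3·t ≡ 14 − 2 = 12 (mod 16).
    The inverse of 3 mod 16 is 11 (since 3·11 = 33 = 2·16 + 1), so t ≡ 11·12 = 132 ≡ 4 (mod 16).
    Then x = 2 + 3·4 = 14, valid modulo lcm(3, 16) = 48: x ≡ 14 (mod 48).
  Combine with x ≡ 1 (mod 13); new modulus lcm = 624.
    Write x = 14 + 48·t and substitute into x ≡ 1 (mod 13): 48·t ≡ 1 − 14 = -13 (mod 13).
    Reduce coefficients mod 13: 9·t ≡ 0 (mod 13).
    The inverse of 9 mod 13 is 3 (since 9·3 = 27 = 2·13 + 1), so t ≡ 3·0 = 0 ≡ 0 (mod 13).
    Then x = 14 + 48·0 = 14, valid modulo lcm(48, 13) = 624: x ≡ 14 (mod 624).
  Combine with x ≡ 11 (mod 19); new modulus lcm = 11856.
    Write x = 14 + 624·t and substitute into x ≡ 11 (mod 19): 624·t ≡ 11 − 14 = -3 (mod 19).
    Reduce coefficients mod 19: 16·t ≡ 16 (mod 19).
    The inverse of 16 mod 19 is 6 (since 16·6 = 96 = 5·19 + 1), so t ≡ 6·16 = 96 ≡ 1 (mod 19).
    Then x = 14 + 624·1 = 638, valid modulo lcm(624, 19) = 11856: x ≡ 638 (mod 11856).
Verify against each original: 638 mod 3 = 2, 638 mod 16 = 14, 638 mod 13 = 1, 638 mod 19 = 11.

x ≡ 638 (mod 11856).
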